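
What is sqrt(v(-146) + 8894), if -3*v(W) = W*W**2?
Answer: sqrt(9416454)/3 ≈ 1022.9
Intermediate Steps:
v(W) = -W**3/3 (v(W) = -W*W**2/3 = -W**3/3)
sqrt(v(-146) + 8894) = sqrt(-1/3*(-146)**3 + 8894) = sqrt(-1/3*(-3112136) + 8894) = sqrt(3112136/3 + 8894) = sqrt(3138818/3) = sqrt(9416454)/3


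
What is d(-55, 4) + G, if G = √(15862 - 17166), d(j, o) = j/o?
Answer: -55/4 + 2*I*√326 ≈ -13.75 + 36.111*I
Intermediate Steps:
G = 2*I*√326 (G = √(-1304) = 2*I*√326 ≈ 36.111*I)
d(-55, 4) + G = -55/4 + 2*I*√326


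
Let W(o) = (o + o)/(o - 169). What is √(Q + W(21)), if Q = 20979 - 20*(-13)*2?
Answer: √117726970/74 ≈ 146.62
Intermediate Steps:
W(o) = 2*o/(-169 + o) (W(o) = (2*o)/(-169 + o) = 2*o/(-169 + o))
Q = 21499 (Q = 20979 + 260*2 = 20979 + 520 = 21499)
√(Q + W(21)) = √(21499 + 2*21/(-169 + 21)) = √(21499 + 2*21/(-148)) = √(21499 + 2*21*(-1/148)) = √(21499 - 21/74) = √(1590905/74) = √117726970/74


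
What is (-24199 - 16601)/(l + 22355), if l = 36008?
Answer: -40800/58363 ≈ -0.69907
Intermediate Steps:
(-24199 - 16601)/(l + 22355) = (-24199 - 16601)/(36008 + 22355) = -40800/58363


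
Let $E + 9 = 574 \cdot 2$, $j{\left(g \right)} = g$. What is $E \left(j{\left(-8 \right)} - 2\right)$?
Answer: $-11390$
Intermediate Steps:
$E = 1139$ ($E = -9 + 574 \cdot 2 = -9 + 1148 = 1139$)
$E \left(j{\left(-8 \right)} - 2\right) = 1139 \left(-8 - 2\right) = 1139 \left(-10\right) = -11390$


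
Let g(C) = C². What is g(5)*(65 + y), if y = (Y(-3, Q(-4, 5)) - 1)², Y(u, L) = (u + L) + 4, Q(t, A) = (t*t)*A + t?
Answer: 146025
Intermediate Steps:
Q(t, A) = t + A*t² (Q(t, A) = t²*A + t = A*t² + t = t + A*t²)
Y(u, L) = 4 + L + u (Y(u, L) = (L + u) + 4 = 4 + L + u)
y = 5776 (y = ((4 - 4*(1 + 5*(-4)) - 3) - 1)² = ((4 - 4*(1 - 20) - 3) - 1)² = ((4 - 4*(-19) - 3) - 1)² = ((4 + 76 - 3) - 1)² = (77 - 1)² = 76² = 5776)
g(5)*(65 + y) = 5²*(65 + 5776) = 25*5841 = 146025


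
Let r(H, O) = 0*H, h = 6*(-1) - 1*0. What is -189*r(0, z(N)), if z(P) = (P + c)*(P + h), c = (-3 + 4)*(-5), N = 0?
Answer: 0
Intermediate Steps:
c = -5 (c = 1*(-5) = -5)
h = -6 (h = -6 + 0 = -6)
z(P) = (-6 + P)*(-5 + P) (z(P) = (P - 5)*(P - 6) = (-5 + P)*(-6 + P) = (-6 + P)*(-5 + P))
r(H, O) = 0
-189*r(0, z(N)) = -189*0 = 0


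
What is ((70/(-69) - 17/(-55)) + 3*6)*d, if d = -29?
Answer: -1903357/3795 ≈ -501.54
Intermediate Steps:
((70/(-69) - 17/(-55)) + 3*6)*d = ((70/(-69) - 17/(-55)) + 3*6)*(-29) = ((70*(-1/69) - 17*(-1/55)) + 18)*(-29) = ((-70/69 + 17/55) + 18)*(-29) = (-2677/3795 + 18)*(-29) = (65633/3795)*(-29) = -1903357/3795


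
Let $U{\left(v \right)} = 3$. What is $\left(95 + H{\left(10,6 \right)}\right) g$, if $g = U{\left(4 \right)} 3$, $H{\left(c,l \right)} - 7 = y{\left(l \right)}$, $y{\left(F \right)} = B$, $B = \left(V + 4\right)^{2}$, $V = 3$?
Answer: $1359$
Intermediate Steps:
$B = 49$ ($B = \left(3 + 4\right)^{2} = 7^{2} = 49$)
$y{\left(F \right)} = 49$
$H{\left(c,l \right)} = 56$ ($H{\left(c,l \right)} = 7 + 49 = 56$)
$g = 9$ ($g = 3 \cdot 3 = 9$)
$\left(95 + H{\left(10,6 \right)}\right) g = \left(95 + 56\right) 9 = 151 \cdot 9 = 1359$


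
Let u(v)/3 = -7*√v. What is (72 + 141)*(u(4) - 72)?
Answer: -24282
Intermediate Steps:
u(v) = -21*√v (u(v) = 3*(-7*√v) = -21*√v)
(72 + 141)*(u(4) - 72) = (72 + 141)*(-21*√4 - 72) = 213*(-21*2 - 72) = 213*(-42 - 72) = 213*(-114) = -24282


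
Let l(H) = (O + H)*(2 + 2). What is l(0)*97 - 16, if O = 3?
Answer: 1148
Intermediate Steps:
l(H) = 12 + 4*H (l(H) = (3 + H)*(2 + 2) = (3 + H)*4 = 12 + 4*H)
l(0)*97 - 16 = (12 + 4*0)*97 - 16 = (12 + 0)*97 - 16 = 12*97 - 16 = 1164 - 16 = 1148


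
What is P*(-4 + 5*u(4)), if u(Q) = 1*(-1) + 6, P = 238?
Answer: 4998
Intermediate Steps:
u(Q) = 5 (u(Q) = -1 + 6 = 5)
P*(-4 + 5*u(4)) = 238*(-4 + 5*5) = 238*(-4 + 25) = 238*21 = 4998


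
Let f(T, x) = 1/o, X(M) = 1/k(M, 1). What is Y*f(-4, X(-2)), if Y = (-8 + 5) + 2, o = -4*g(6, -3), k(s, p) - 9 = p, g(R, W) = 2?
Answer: 1/8 ≈ 0.12500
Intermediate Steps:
k(s, p) = 9 + p
X(M) = 1/10 (X(M) = 1/(9 + 1) = 1/10)
o = -8 (o = -4*2 = -8)
f(T, x) = -1/8 (f(T, x) = 1/(-8) = -1/8)
Y = -1 (Y = -3 + 2 = -1)
Y*f(-4, X(-2)) = -1*(-1/8) = 1/8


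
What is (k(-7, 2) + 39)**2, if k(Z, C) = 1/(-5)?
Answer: 37636/25 ≈ 1505.4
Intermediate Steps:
k(Z, C) = -1/5 (k(Z, C) = 1*(-1/5) = -1/5)
(k(-7, 2) + 39)**2 = (-1/5 + 39)**2 = (194/5)**2 = 37636/25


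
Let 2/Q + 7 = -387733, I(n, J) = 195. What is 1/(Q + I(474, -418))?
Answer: 193870/37804649 ≈ 0.0051282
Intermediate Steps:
Q = -1/193870 (Q = 2/(-7 - 387733) = 2/(-387740) = 2*(-1/387740) = -1/193870 ≈ -5.1581e-6)
1/(Q + I(474, -418)) = 1/(-1/193870 + 195) = 1/(37804649/193870) = 193870/37804649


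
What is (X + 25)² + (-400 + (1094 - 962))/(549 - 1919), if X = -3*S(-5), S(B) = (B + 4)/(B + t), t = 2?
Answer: 394694/685 ≈ 576.20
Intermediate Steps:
S(B) = (4 + B)/(2 + B) (S(B) = (B + 4)/(B + 2) = (4 + B)/(2 + B))
X = -1 (X = -3*(4 - 5)/(2 - 5) = -3*(-1)/(-3) = -(-1)*(-1) = -3*⅓ = -1)
(X + 25)² + (-400 + (1094 - 962))/(549 - 1919) = (-1 + 25)² + (-400 + (1094 - 962))/(549 - 1919) = 24² + (-400 + 132)/(-1370) = 576 - 268*(-1/1370) = 576 + 134/685 = 394694/685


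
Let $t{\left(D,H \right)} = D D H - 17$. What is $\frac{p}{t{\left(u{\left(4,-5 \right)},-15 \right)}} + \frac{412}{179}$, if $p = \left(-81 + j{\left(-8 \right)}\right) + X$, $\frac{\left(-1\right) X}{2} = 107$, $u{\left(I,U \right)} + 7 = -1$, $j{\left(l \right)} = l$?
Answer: $\frac{456761}{174883} \approx 2.6118$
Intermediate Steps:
$u{\left(I,U \right)} = -8$ ($u{\left(I,U \right)} = -7 - 1 = -8$)
$X = -214$ ($X = \left(-2\right) 107 = -214$)
$t{\left(D,H \right)} = -17 + H D^{2}$ ($t{\left(D,H \right)} = D^{2} H - 17 = H D^{2} - 17 = -17 + H D^{2}$)
$p = -303$ ($p = \left(-81 - 8\right) - 214 = -89 - 214 = -303$)
$\frac{p}{t{\left(u{\left(4,-5 \right)},-15 \right)}} + \frac{412}{179} = - \frac{303}{-17 - 15 \left(-8\right)^{2}} + \frac{412}{179} = - \frac{303}{-17 - 960} + 412 \cdot \frac{1}{179} = - \frac{303}{-17 - 960} + \frac{412}{179} = - \frac{303}{-977} + \frac{412}{179} = \left(-303\right) \left(- \frac{1}{977}\right) + \frac{412}{179} = \frac{303}{977} + \frac{412}{179} = \frac{456761}{174883}$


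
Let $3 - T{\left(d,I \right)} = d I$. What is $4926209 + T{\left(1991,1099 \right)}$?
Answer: $2738103$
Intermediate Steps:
$T{\left(d,I \right)} = 3 - I d$ ($T{\left(d,I \right)} = 3 - d I = 3 - I d$)
$4926209 + T{\left(1991,1099 \right)} = 4926209 + \left(3 - 1099 \cdot 1991\right) = 4926209 + \left(3 - 2188109\right) = 4926209 - 2188106 = 2738103$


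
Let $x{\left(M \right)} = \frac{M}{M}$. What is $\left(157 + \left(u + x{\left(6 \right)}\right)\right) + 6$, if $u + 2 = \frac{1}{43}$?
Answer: $\frac{6967}{43} \approx 162.02$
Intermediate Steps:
$x{\left(M \right)} = 1$
$u = - \frac{85}{43}$ ($u = -2 + \frac{1}{43} = - \frac{85}{43} \approx -1.9767$)
$\left(157 + \left(u + x{\left(6 \right)}\right)\right) + 6 = \left(157 + \left(- \frac{85}{43} + 1\right)\right) + 6 = \left(157 - \frac{42}{43}\right) + 6 = \frac{6709}{43} + 6 = \frac{6967}{43}$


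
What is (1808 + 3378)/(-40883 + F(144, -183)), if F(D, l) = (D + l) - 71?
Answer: -5186/40993 ≈ -0.12651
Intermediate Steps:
F(D, l) = -71 + D + l
(1808 + 3378)/(-40883 + F(144, -183)) = (1808 + 3378)/(-40883 + (-71 + 144 - 183)) = 5186/(-40883 - 110) = 5186/(-40993) = 5186*(-1/40993) = -5186/40993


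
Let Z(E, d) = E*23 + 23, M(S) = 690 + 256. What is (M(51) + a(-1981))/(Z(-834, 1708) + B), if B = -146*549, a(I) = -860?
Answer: -86/99313 ≈ -0.00086595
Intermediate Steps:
M(S) = 946
Z(E, d) = 23 + 23*E (Z(E, d) = 23*E + 23 = 23 + 23*E)
B = -80154
(M(51) + a(-1981))/(Z(-834, 1708) + B) = (946 - 860)/((23 + 23*(-834)) - 80154) = 86/((23 - 19182) - 80154) = 86/(-19159 - 80154) = 86/(-99313) = 86*(-1/99313) = -86/99313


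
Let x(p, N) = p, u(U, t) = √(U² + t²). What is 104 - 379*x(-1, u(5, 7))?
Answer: 483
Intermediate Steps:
104 - 379*x(-1, u(5, 7)) = 104 - 379*(-1) = 104 + 379 = 483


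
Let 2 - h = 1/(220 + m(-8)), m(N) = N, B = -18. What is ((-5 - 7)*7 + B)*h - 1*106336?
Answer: -11293189/106 ≈ -1.0654e+5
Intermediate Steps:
h = 423/212 (h = 2 - 1/(220 - 8) = 2 - 1/212 = 423/212 ≈ 1.9953)
((-5 - 7)*7 + B)*h - 1*106336 = ((-5 - 7)*7 - 18)*(423/212) - 1*106336 = (-12*7 - 18)*(423/212) - 106336 = (-84 - 18)*(423/212) - 106336 = -102*423/212 - 106336 = -21573/106 - 106336 = -11293189/106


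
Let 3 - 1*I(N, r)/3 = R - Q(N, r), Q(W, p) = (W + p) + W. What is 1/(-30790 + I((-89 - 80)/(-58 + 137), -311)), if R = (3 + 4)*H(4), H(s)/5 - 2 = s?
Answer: -79/2556190 ≈ -3.0905e-5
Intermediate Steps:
H(s) = 10 + 5*s
Q(W, p) = p + 2*W
R = 210 (R = (3 + 4)*(10 + 5*4) = 7*(10 + 20) = 7*30 = 210)
I(N, r) = -621 + 3*r + 6*N (I(N, r) = 9 - 3*(210 - (r + 2*N)) = 9 - 3*(210 + (-r - 2*N)) = 9 - 3*(210 - r - 2*N) = 9 + (-630 + 3*r + 6*N) = -621 + 3*r + 6*N)
1/(-30790 + I((-89 - 80)/(-58 + 137), -311)) = 1/(-30790 + (-621 + 3*(-311) + 6*((-89 - 80)/(-58 + 137)))) = 1/(-30790 + (-621 - 933 + 6*(-169/79))) = 1/(-30790 + (-621 - 933 - 1014/79)) = 1/(-30790 - 123780/79) = 1/(-2556190/79) = -79/2556190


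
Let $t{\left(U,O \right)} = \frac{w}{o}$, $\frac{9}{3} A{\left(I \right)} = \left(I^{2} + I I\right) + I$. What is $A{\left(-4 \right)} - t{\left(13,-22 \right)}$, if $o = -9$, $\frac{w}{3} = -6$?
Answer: $\frac{22}{3} \approx 7.3333$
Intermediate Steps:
$w = -18$ ($w = 3 \left(-6\right) = -18$)
$A{\left(I \right)} = \frac{I}{3} + \frac{2 I^{2}}{3}$ ($A{\left(I \right)} = \frac{\left(I^{2} + I I\right) + I}{3} = \frac{\left(I^{2} + I^{2}\right) + I}{3} = \frac{2 I^{2} + I}{3} = \frac{I + 2 I^{2}}{3} = \frac{I}{3} + \frac{2 I^{2}}{3}$)
$t{\left(U,O \right)} = 2$ ($t{\left(U,O \right)} = - \frac{18}{-9} = \left(-18\right) \left(- \frac{1}{9}\right) = 2$)
$A{\left(-4 \right)} - t{\left(13,-22 \right)} = \frac{1}{3} \left(-4\right) \left(1 + 2 \left(-4\right)\right) - 2 = \frac{1}{3} \left(-4\right) \left(1 - 8\right) - 2 = \frac{1}{3} \left(-4\right) \left(-7\right) - 2 = \frac{28}{3} - 2 = \frac{22}{3}$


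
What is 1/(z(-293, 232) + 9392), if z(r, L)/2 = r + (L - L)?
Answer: 1/8806 ≈ 0.00011356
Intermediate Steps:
z(r, L) = 2*r (z(r, L) = 2*(r + (L - L)) = 2*(r + 0) = 2*r)
1/(z(-293, 232) + 9392) = 1/(2*(-293) + 9392) = 1/(-586 + 9392) = 1/8806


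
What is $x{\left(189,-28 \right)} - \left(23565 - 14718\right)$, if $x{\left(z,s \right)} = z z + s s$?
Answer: $27658$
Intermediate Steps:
$x{\left(z,s \right)} = s^{2} + z^{2}$ ($x{\left(z,s \right)} = z^{2} + s^{2} = s^{2} + z^{2}$)
$x{\left(189,-28 \right)} - \left(23565 - 14718\right) = \left(\left(-28\right)^{2} + 189^{2}\right) - \left(23565 - 14718\right) = \left(784 + 35721\right) - 8847 = 36505 - 8847 = 27658$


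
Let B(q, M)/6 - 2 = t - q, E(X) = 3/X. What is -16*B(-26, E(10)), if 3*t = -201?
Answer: 3744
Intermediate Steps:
t = -67 (t = (⅓)*(-201) = -67)
B(q, M) = -390 - 6*q (B(q, M) = 12 + 6*(-67 - q) = 12 + (-402 - 6*q) = -390 - 6*q)
-16*B(-26, E(10)) = -16*(-390 - 6*(-26)) = -16*(-390 + 156) = -16*(-234) = 3744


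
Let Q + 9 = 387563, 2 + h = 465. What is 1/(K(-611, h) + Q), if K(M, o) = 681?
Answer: 1/388235 ≈ 2.5758e-6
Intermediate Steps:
h = 463 (h = -2 + 465 = 463)
Q = 387554 (Q = -9 + 387563 = 387554)
1/(K(-611, h) + Q) = 1/(681 + 387554) = 1/388235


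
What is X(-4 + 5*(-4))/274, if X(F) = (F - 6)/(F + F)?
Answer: 5/2192 ≈ 0.0022810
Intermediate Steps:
X(F) = (-6 + F)/(2*F) (X(F) = (-6 + F)/((2*F)) = (-6 + F)*(1/(2*F)) = (-6 + F)/(2*F))
X(-4 + 5*(-4))/274 = ((-6 + (-4 + 5*(-4)))/(2*(-4 + 5*(-4))))/274 = ((-6 + (-4 - 20))/(2*(-4 - 20)))*(1/274) = ((½)*(-6 - 24)/(-24))*(1/274) = ((½)*(-1/24)*(-30))*(1/274) = (5/8)*(1/274) = 5/2192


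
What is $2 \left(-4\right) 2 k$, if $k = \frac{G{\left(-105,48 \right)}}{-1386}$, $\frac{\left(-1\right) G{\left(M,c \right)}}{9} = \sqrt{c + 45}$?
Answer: $- \frac{8 \sqrt{93}}{77} \approx -1.0019$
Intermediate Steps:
$G{\left(M,c \right)} = - 9 \sqrt{45 + c}$ ($G{\left(M,c \right)} = - 9 \sqrt{c + 45} = - 9 \sqrt{45 + c}$)
$k = \frac{\sqrt{93}}{154}$ ($k = \frac{\left(-9\right) \sqrt{45 + 48}}{-1386} = - 9 \sqrt{93} \left(- \frac{1}{1386}\right) = \frac{\sqrt{93}}{154} \approx 0.062621$)
$2 \left(-4\right) 2 k = 2 \left(-4\right) 2 \frac{\sqrt{93}}{154} = \left(-8\right) 2 \frac{\sqrt{93}}{154} = - 16 \frac{\sqrt{93}}{154} = - \frac{8 \sqrt{93}}{77}$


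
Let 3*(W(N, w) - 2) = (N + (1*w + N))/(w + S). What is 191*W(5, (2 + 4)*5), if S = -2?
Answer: 9932/21 ≈ 472.95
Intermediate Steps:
W(N, w) = 2 + (w + 2*N)/(3*(-2 + w)) (W(N, w) = 2 + ((N + (1*w + N))/(w - 2))/3 = 2 + ((N + (w + N))/(-2 + w))/3 = 2 + ((N + (N + w))/(-2 + w))/3 = 2 + ((w + 2*N)/(-2 + w))/3 = 2 + (w + 2*N)/(3*(-2 + w)))
191*W(5, (2 + 4)*5) = 191*((-12 + 2*5 + 7*((2 + 4)*5))/(3*(-2 + (2 + 4)*5))) = 191*((-12 + 10 + 7*(6*5))/(3*(-2 + 6*5))) = 191*((-12 + 10 + 7*30)/(3*(-2 + 30))) = 191*((⅓)*(-12 + 10 + 210)/28) = 191*((⅓)*(1/28)*208) = 191*(52/21) = 9932/21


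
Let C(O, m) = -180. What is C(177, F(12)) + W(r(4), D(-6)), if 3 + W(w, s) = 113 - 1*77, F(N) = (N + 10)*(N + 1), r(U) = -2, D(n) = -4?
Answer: -147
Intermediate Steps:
F(N) = (1 + N)*(10 + N) (F(N) = (10 + N)*(1 + N) = (1 + N)*(10 + N))
W(w, s) = 33 (W(w, s) = -3 + (113 - 1*77) = -3 + (113 - 77) = -3 + 36 = 33)
C(177, F(12)) + W(r(4), D(-6)) = -180 + 33 = -147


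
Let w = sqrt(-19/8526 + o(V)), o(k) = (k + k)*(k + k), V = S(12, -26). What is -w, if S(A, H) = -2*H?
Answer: -sqrt(16045792278)/1218 ≈ -104.00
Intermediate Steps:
V = 52 (V = -2*(-26) = 52)
o(k) = 4*k**2 (o(k) = (2*k)*(2*k) = 4*k**2)
w = sqrt(16045792278)/1218 (w = sqrt(-19/8526 + 4*52**2) = sqrt((1/8526)*(-19) + 4*2704) = sqrt(-19/8526 + 10816) = sqrt(92217197/8526) = sqrt(16045792278)/1218 ≈ 104.00)
-w = -sqrt(16045792278)/1218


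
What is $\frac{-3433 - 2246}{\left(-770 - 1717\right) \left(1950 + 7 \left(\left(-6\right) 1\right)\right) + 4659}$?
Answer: $\frac{1893}{1580179} \approx 0.001198$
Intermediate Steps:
$\frac{-3433 - 2246}{\left(-770 - 1717\right) \left(1950 + 7 \left(\left(-6\right) 1\right)\right) + 4659} = - \frac{5679}{- 2487 \left(1950 + 7 \left(-6\right)\right) + 4659} = - \frac{5679}{- 2487 \left(1950 - 42\right) + 4659} = - \frac{5679}{\left(-2487\right) 1908 + 4659} = - \frac{5679}{-4745196 + 4659} = - \frac{5679}{-4740537} = \left(-5679\right) \left(- \frac{1}{4740537}\right) = \frac{1893}{1580179}$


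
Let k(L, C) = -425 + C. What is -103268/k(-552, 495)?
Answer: -51634/35 ≈ -1475.3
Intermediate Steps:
-103268/k(-552, 495) = -103268/(-425 + 495) = -103268/70 = -103268*1/70 = -51634/35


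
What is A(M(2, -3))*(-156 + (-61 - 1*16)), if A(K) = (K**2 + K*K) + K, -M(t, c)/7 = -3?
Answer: -210399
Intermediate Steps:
M(t, c) = 21 (M(t, c) = -7*(-3) = 21)
A(K) = K + 2*K**2 (A(K) = (K**2 + K**2) + K = 2*K**2 + K = K + 2*K**2)
A(M(2, -3))*(-156 + (-61 - 1*16)) = (21*(1 + 2*21))*(-156 + (-61 - 1*16)) = (21*(1 + 42))*(-156 + (-61 - 16)) = (21*43)*(-156 - 77) = 903*(-233) = -210399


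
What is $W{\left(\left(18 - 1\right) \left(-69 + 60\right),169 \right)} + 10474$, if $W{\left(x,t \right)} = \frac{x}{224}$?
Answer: $\frac{2346023}{224} \approx 10473.0$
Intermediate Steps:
$W{\left(x,t \right)} = \frac{x}{224}$ ($W{\left(x,t \right)} = x \frac{1}{224} = \frac{x}{224}$)
$W{\left(\left(18 - 1\right) \left(-69 + 60\right),169 \right)} + 10474 = \frac{\left(18 - 1\right) \left(-69 + 60\right)}{224} + 10474 = \frac{17 \left(-9\right)}{224} + 10474 = \frac{1}{224} \left(-153\right) + 10474 = - \frac{153}{224} + 10474 = \frac{2346023}{224}$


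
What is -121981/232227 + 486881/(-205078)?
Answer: -138082533505/47624648706 ≈ -2.8994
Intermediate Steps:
-121981/232227 + 486881/(-205078) = -121981*1/232227 + 486881*(-1/205078) = -121981/232227 - 486881/205078 = -138082533505/47624648706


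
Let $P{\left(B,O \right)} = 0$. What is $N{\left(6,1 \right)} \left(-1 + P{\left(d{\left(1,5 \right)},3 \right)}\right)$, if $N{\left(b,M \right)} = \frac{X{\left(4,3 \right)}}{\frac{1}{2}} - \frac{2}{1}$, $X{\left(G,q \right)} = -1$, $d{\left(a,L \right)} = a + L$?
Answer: $4$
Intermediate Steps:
$d{\left(a,L \right)} = L + a$
$N{\left(b,M \right)} = -4$ ($N{\left(b,M \right)} = - \frac{1}{\frac{1}{2}} - \frac{2}{1} = - \frac{1}{\frac{1}{2}} - 2 = \left(-1\right) 2 - 2 = -2 - 2 = -4$)
$N{\left(6,1 \right)} \left(-1 + P{\left(d{\left(1,5 \right)},3 \right)}\right) = - 4 \left(-1 + 0\right) = \left(-4\right) \left(-1\right) = 4$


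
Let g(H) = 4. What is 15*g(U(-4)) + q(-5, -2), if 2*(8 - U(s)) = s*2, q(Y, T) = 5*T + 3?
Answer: 53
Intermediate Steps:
q(Y, T) = 3 + 5*T
U(s) = 8 - s (U(s) = 8 - s*2/2 = 8 - s)
15*g(U(-4)) + q(-5, -2) = 15*4 + (3 + 5*(-2)) = 60 + (3 - 10) = 60 - 7 = 53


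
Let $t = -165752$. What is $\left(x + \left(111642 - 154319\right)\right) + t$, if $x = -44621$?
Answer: $-253050$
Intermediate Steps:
$\left(x + \left(111642 - 154319\right)\right) + t = \left(-44621 + \left(111642 - 154319\right)\right) - 165752 = \left(-44621 - 42677\right) - 165752 = -87298 - 165752 = -253050$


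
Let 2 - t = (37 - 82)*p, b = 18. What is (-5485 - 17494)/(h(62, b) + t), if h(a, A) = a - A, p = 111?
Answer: -22979/5041 ≈ -4.5584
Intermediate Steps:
t = 4997 (t = 2 - (37 - 82)*111 = 2 - (-45)*111 = 2 - 1*(-4995) = 2 + 4995 = 4997)
(-5485 - 17494)/(h(62, b) + t) = (-5485 - 17494)/((62 - 1*18) + 4997) = -22979/((62 - 18) + 4997) = -22979/(44 + 4997) = -22979/5041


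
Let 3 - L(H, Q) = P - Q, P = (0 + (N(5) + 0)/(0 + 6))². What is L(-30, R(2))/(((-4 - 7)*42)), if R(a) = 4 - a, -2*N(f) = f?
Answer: -695/66528 ≈ -0.010447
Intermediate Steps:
N(f) = -f/2
P = 25/144 (P = (0 + (-½*5 + 0)/(0 + 6))² = (0 + (-5/2 + 0)/6)² = (0 - 5/2*⅙)² = (0 - 5/12)² = (-5/12)² = 25/144 ≈ 0.17361)
L(H, Q) = 407/144 + Q (L(H, Q) = 3 - (25/144 - Q) = 3 + (-25/144 + Q) = 407/144 + Q)
L(-30, R(2))/(((-4 - 7)*42)) = (407/144 + (4 - 1*2))/(((-4 - 7)*42)) = (407/144 + (4 - 2))/((-11*42)) = (407/144 + 2)/(-462) = (695/144)*(-1/462) = -695/66528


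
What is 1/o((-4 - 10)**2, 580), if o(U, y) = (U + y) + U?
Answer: 1/972 ≈ 0.0010288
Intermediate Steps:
o(U, y) = y + 2*U
1/o((-4 - 10)**2, 580) = 1/(580 + 2*(-4 - 10)**2) = 1/(580 + 2*(-14)**2) = 1/(580 + 2*196) = 1/(580 + 392) = 1/972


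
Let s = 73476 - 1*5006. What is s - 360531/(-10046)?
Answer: 688210151/10046 ≈ 68506.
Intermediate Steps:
s = 68470 (s = 73476 - 5006 = 68470)
s - 360531/(-10046) = 68470 - 360531/(-10046) = 68470 - 360531*(-1)/10046 = 68470 - 1*(-360531/10046) = 68470 + 360531/10046 = 688210151/10046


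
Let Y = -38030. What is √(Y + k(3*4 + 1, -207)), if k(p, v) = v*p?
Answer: I*√40721 ≈ 201.79*I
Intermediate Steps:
k(p, v) = p*v
√(Y + k(3*4 + 1, -207)) = √(-38030 + (3*4 + 1)*(-207)) = √(-38030 + (12 + 1)*(-207)) = √(-38030 + 13*(-207)) = √(-38030 - 2691) = √(-40721) = I*√40721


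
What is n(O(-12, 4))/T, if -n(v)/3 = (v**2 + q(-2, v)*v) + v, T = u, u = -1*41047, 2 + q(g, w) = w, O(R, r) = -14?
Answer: 1218/41047 ≈ 0.029673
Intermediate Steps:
q(g, w) = -2 + w
u = -41047
T = -41047
n(v) = -3*v - 3*v**2 - 3*v*(-2 + v) (n(v) = -3*((v**2 + (-2 + v)*v) + v) = -3*((v**2 + v*(-2 + v)) + v) = -3*(v + v**2 + v*(-2 + v)) = -3*v - 3*v**2 - 3*v*(-2 + v))
n(O(-12, 4))/T = (3*(-14)*(1 - 2*(-14)))/(-41047) = (3*(-14)*(1 + 28))*(-1/41047) = (3*(-14)*29)*(-1/41047) = -1218*(-1/41047) = 1218/41047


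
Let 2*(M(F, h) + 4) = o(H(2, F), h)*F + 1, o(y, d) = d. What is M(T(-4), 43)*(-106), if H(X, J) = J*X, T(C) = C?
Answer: 9487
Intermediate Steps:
M(F, h) = -7/2 + F*h/2 (M(F, h) = -4 + (h*F + 1)/2 = -4 + (F*h + 1)/2 = -4 + (1 + F*h)/2 = -4 + (½ + F*h/2) = -7/2 + F*h/2)
M(T(-4), 43)*(-106) = (-7/2 + (½)*(-4)*43)*(-106) = (-7/2 - 86)*(-106) = -179/2*(-106) = 9487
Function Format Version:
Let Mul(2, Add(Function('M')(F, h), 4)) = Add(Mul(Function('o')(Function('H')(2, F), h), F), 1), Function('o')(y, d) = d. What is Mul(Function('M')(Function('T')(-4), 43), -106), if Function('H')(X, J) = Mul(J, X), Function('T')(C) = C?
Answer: 9487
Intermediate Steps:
Function('M')(F, h) = Add(Rational(-7, 2), Mul(Rational(1, 2), F, h)) (Function('M')(F, h) = Add(-4, Mul(Rational(1, 2), Add(Mul(h, F), 1))) = Add(-4, Mul(Rational(1, 2), Add(Mul(F, h), 1))) = Add(-4, Mul(Rational(1, 2), Add(1, Mul(F, h)))) = Add(-4, Add(Rational(1, 2), Mul(Rational(1, 2), F, h))) = Add(Rational(-7, 2), Mul(Rational(1, 2), F, h)))
Mul(Function('M')(Function('T')(-4), 43), -106) = Mul(Add(Rational(-7, 2), Mul(Rational(1, 2), -4, 43)), -106) = Mul(Add(Rational(-7, 2), -86), -106) = Mul(Rational(-179, 2), -106) = 9487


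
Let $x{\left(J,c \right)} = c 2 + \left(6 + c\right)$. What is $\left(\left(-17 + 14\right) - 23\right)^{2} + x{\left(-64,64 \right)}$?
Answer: $874$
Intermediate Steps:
$x{\left(J,c \right)} = 6 + 3 c$ ($x{\left(J,c \right)} = 2 c + \left(6 + c\right) = 6 + 3 c$)
$\left(\left(-17 + 14\right) - 23\right)^{2} + x{\left(-64,64 \right)} = \left(\left(-17 + 14\right) - 23\right)^{2} + \left(6 + 3 \cdot 64\right) = \left(-3 - 23\right)^{2} + \left(6 + 192\right) = \left(-26\right)^{2} + 198 = 676 + 198 = 874$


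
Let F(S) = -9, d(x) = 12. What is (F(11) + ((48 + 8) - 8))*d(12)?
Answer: 468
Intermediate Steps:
(F(11) + ((48 + 8) - 8))*d(12) = (-9 + ((48 + 8) - 8))*12 = (-9 + (56 - 8))*12 = (-9 + 48)*12 = 39*12 = 468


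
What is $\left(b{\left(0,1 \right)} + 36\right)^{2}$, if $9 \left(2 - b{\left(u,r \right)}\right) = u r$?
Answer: $1444$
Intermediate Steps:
$b{\left(u,r \right)} = 2 - \frac{r u}{9}$ ($b{\left(u,r \right)} = 2 - \frac{u r}{9} = 2 - \frac{r u}{9}$)
$\left(b{\left(0,1 \right)} + 36\right)^{2} = \left(\left(2 - \frac{1}{9} \cdot 0\right) + 36\right)^{2} = \left(\left(2 + 0\right) + 36\right)^{2} = \left(2 + 36\right)^{2} = 38^{2} = 1444$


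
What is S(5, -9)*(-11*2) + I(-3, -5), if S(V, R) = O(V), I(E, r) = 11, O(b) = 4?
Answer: -77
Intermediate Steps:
S(V, R) = 4
S(5, -9)*(-11*2) + I(-3, -5) = 4*(-11*2) + 11 = 4*(-22) + 11 = -88 + 11 = -77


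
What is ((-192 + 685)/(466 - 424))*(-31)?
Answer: -15283/42 ≈ -363.88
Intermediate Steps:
((-192 + 685)/(466 - 424))*(-31) = (493/42)*(-31) = -15283/42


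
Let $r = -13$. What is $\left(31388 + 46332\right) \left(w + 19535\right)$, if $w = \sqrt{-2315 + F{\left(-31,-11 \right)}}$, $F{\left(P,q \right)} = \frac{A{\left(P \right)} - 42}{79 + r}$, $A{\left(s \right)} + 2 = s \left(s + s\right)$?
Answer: $1518260200 + \frac{621760 i \sqrt{4323}}{11} \approx 1.5183 \cdot 10^{9} + 3.7164 \cdot 10^{6} i$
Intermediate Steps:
$A{\left(s \right)} = -2 + 2 s^{2}$ ($A{\left(s \right)} = -2 + s \left(s + s\right) = -2 + s 2 s = -2 + 2 s^{2}$)
$F{\left(P,q \right)} = - \frac{2}{3} + \frac{P^{2}}{33}$ ($F{\left(P,q \right)} = \frac{\left(-2 + 2 P^{2}\right) - 42}{79 - 13} = \frac{-44 + 2 P^{2}}{66} = \left(-44 + 2 P^{2}\right) \frac{1}{66} = - \frac{2}{3} + \frac{P^{2}}{33}$)
$w = \frac{8 i \sqrt{4323}}{11}$ ($w = \sqrt{-2315 - \left(\frac{2}{3} - \frac{\left(-31\right)^{2}}{33}\right)} = \sqrt{-2315 + \left(- \frac{2}{3} + \frac{1}{33} \cdot 961\right)} = \sqrt{-2315 + \left(- \frac{2}{3} + \frac{961}{33}\right)} = \sqrt{-2315 + \frac{313}{11}} = \sqrt{- \frac{25152}{11}} = \frac{8 i \sqrt{4323}}{11} \approx 47.818 i$)
$\left(31388 + 46332\right) \left(w + 19535\right) = \left(31388 + 46332\right) \left(\frac{8 i \sqrt{4323}}{11} + 19535\right) = 77720 \left(19535 + \frac{8 i \sqrt{4323}}{11}\right) = 1518260200 + \frac{621760 i \sqrt{4323}}{11}$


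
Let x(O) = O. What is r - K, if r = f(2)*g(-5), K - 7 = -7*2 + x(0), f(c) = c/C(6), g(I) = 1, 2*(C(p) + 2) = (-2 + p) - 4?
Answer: 6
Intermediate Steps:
C(p) = -5 + p/2 (C(p) = -2 + ((-2 + p) - 4)/2 = -2 + (-6 + p)/2 = -2 + (-3 + p/2) = -5 + p/2)
f(c) = -c/2 (f(c) = c/(-5 + (½)*6) = c/(-5 + 3) = c/(-2) = c*(-½) = -c/2)
K = -7 (K = 7 + (-7*2 + 0) = 7 + (-14 + 0) = 7 - 14 = -7)
r = -1 (r = -½*2*1 = -1*1 = -1)
r - K = -1 - 1*(-7) = -1 + 7 = 6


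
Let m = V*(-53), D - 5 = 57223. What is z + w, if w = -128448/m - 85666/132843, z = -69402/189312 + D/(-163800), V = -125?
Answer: -52431787843521383/2526927855816000 ≈ -20.749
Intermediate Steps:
D = 57228 (D = 5 + 57223 = 57228)
m = 6625 (m = -125*(-53) = 6625)
z = -154180519/215342400 (z = -69402/189312 + 57228/(-163800) = -69402*1/189312 + 57228*(-1/163800) = -11567/31552 - 4769/13650 = -154180519/215342400 ≈ -0.71598)
w = -17630954914/880084875 (w = -128448/6625 - 85666/132843 = -17630954914/880084875 ≈ -20.033)
z + w = -154180519/215342400 - 17630954914/880084875 = -52431787843521383/2526927855816000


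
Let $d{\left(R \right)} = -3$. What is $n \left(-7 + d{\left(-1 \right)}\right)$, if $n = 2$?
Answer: $-20$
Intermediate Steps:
$n \left(-7 + d{\left(-1 \right)}\right) = 2 \left(-7 - 3\right) = 2 \left(-10\right) = -20$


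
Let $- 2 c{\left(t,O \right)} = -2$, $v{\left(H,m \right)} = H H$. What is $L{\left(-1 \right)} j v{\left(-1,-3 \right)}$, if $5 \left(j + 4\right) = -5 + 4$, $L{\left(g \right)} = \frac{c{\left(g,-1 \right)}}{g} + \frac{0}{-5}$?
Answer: $\frac{21}{5} \approx 4.2$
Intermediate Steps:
$v{\left(H,m \right)} = H^{2}$
$c{\left(t,O \right)} = 1$ ($c{\left(t,O \right)} = \left(- \frac{1}{2}\right) \left(-2\right) = 1$)
$L{\left(g \right)} = \frac{1}{g}$ ($L{\left(g \right)} = 1 \frac{1}{g} + \frac{0}{-5} = \frac{1}{g} + 0 \left(- \frac{1}{5}\right) = \frac{1}{g} + 0 = \frac{1}{g}$)
$j = - \frac{21}{5}$ ($j = -4 + \frac{-5 + 4}{5} = -4 + \frac{1}{5} \left(-1\right) = -4 - \frac{1}{5} = - \frac{21}{5} \approx -4.2$)
$L{\left(-1 \right)} j v{\left(-1,-3 \right)} = \frac{1}{-1} \left(- \frac{21}{5}\right) \left(-1\right)^{2} = \left(-1\right) \left(- \frac{21}{5}\right) 1 = \frac{21}{5} \cdot 1 = \frac{21}{5}$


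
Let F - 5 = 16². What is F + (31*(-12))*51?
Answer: -18711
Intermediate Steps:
F = 261 (F = 5 + 16² = 5 + 256 = 261)
F + (31*(-12))*51 = 261 + (31*(-12))*51 = 261 - 372*51 = 261 - 18972 = -18711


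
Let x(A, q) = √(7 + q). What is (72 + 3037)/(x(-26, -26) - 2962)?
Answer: -9208858/8773463 - 3109*I*√19/8773463 ≈ -1.0496 - 0.0015446*I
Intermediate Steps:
(72 + 3037)/(x(-26, -26) - 2962) = (72 + 3037)/(√(7 - 26) - 2962) = 3109/(√(-19) - 2962) = 3109/(I*√19 - 2962) = 3109/(-2962 + I*√19)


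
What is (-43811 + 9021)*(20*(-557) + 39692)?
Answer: -993324080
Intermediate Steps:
(-43811 + 9021)*(20*(-557) + 39692) = -34790*(-11140 + 39692) = -34790*28552 = -993324080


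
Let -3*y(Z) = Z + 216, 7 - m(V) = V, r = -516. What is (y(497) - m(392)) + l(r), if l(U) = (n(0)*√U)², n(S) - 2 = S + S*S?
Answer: -5750/3 ≈ -1916.7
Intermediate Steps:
m(V) = 7 - V
n(S) = 2 + S + S² (n(S) = 2 + (S + S*S) = 2 + (S + S²) = 2 + S + S²)
l(U) = 4*U (l(U) = ((2 + 0 + 0²)*√U)² = ((2 + 0 + 0)*√U)² = (2*√U)² = 4*U)
y(Z) = -72 - Z/3 (y(Z) = -(Z + 216)/3 = -(216 + Z)/3 = -72 - Z/3)
(y(497) - m(392)) + l(r) = ((-72 - ⅓*497) - (7 - 1*392)) + 4*(-516) = ((-72 - 497/3) - (7 - 392)) - 2064 = (-713/3 - 1*(-385)) - 2064 = (-713/3 + 385) - 2064 = 442/3 - 2064 = -5750/3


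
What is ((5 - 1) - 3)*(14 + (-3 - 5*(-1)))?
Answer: 16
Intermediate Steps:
((5 - 1) - 3)*(14 + (-3 - 5*(-1))) = (4 - 3)*(14 + (-3 + 5)) = 1*(14 + 2) = 1*16 = 16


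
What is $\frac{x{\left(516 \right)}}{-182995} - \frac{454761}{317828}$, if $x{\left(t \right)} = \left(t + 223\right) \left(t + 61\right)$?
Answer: $- \frac{218741801879}{58160934860} \approx -3.761$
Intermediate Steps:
$x{\left(t \right)} = \left(61 + t\right) \left(223 + t\right)$ ($x{\left(t \right)} = \left(223 + t\right) \left(61 + t\right) = \left(61 + t\right) \left(223 + t\right)$)
$\frac{x{\left(516 \right)}}{-182995} - \frac{454761}{317828} = \frac{13603 + 516^{2} + 284 \cdot 516}{-182995} - \frac{454761}{317828} = \left(13603 + 266256 + 146544\right) \left(- \frac{1}{182995}\right) - \frac{454761}{317828} = 426403 \left(- \frac{1}{182995}\right) - \frac{454761}{317828} = - \frac{426403}{182995} - \frac{454761}{317828} = - \frac{218741801879}{58160934860}$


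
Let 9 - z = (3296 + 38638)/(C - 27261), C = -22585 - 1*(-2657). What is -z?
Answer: -466635/47189 ≈ -9.8886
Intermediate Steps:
C = -19928 (C = -22585 + 2657 = -19928)
z = 466635/47189 (z = 9 - (3296 + 38638)/(-19928 - 27261) = 9 - 41934/(-47189) = 9 - 41934*(-1)/47189 = 9 - 1*(-41934/47189) = 9 + 41934/47189 = 466635/47189 ≈ 9.8886)
-z = -1*466635/47189 = -466635/47189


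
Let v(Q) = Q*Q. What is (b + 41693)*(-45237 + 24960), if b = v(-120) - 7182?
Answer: -991768347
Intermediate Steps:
v(Q) = Q²
b = 7218 (b = (-120)² - 7182 = 14400 - 7182 = 7218)
(b + 41693)*(-45237 + 24960) = (7218 + 41693)*(-45237 + 24960) = 48911*(-20277) = -991768347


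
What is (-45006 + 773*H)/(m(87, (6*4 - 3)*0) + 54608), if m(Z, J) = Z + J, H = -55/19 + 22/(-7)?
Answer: -6606517/7274435 ≈ -0.90818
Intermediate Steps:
H = -803/133 (H = -55*1/19 + 22*(-⅐) = -55/19 - 22/7 = -803/133 ≈ -6.0376)
m(Z, J) = J + Z
(-45006 + 773*H)/(m(87, (6*4 - 3)*0) + 54608) = (-45006 + 773*(-803/133))/(((6*4 - 3)*0 + 87) + 54608) = (-45006 - 620719/133)/(((24 - 3)*0 + 87) + 54608) = -6606517/(133*((21*0 + 87) + 54608)) = -6606517/(133*((0 + 87) + 54608)) = -6606517/(133*(87 + 54608)) = -6606517/133/54695 = -6606517/133*1/54695 = -6606517/7274435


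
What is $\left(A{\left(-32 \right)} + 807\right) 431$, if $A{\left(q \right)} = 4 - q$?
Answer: $363333$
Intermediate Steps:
$\left(A{\left(-32 \right)} + 807\right) 431 = \left(\left(4 - -32\right) + 807\right) 431 = \left(\left(4 + 32\right) + 807\right) 431 = \left(36 + 807\right) 431 = 843 \cdot 431 = 363333$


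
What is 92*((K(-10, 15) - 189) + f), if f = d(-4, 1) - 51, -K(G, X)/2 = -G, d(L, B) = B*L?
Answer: -24288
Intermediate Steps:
K(G, X) = 2*G (K(G, X) = -(-2)*G = 2*G)
f = -55 (f = 1*(-4) - 51 = -4 - 51 = -55)
92*((K(-10, 15) - 189) + f) = 92*((2*(-10) - 189) - 55) = 92*((-20 - 189) - 55) = 92*(-209 - 55) = 92*(-264) = -24288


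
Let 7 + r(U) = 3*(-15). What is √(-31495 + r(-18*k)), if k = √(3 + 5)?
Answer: I*√31547 ≈ 177.61*I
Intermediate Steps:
k = 2*√2 (k = √8 = 2*√2 ≈ 2.8284)
r(U) = -52 (r(U) = -7 + 3*(-15) = -7 - 45 = -52)
√(-31495 + r(-18*k)) = √(-31495 - 52) = √(-31547) = I*√31547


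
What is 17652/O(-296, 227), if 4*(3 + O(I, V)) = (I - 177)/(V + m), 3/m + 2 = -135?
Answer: -2195626368/437953 ≈ -5013.4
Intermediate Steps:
m = -3/137 (m = 3/(-2 - 135) = 3/(-137) = 3*(-1/137) = -3/137 ≈ -0.021898)
O(I, V) = -3 + (-177 + I)/(4*(-3/137 + V)) (O(I, V) = -3 + ((I - 177)/(V - 3/137))/4 = -3 + ((-177 + I)/(-3/137 + V))/4 = -3 + (-177 + I)/(4*(-3/137 + V)))
17652/O(-296, 227) = 17652/(((-24213 - 1644*227 + 137*(-296))/(4*(-3 + 137*227)))) = 17652/(((-24213 - 373188 - 40552)/(4*(-3 + 31099)))) = 17652/(((¼)*(-437953)/31096)) = 17652/(((¼)*(1/31096)*(-437953))) = 17652/(-437953/124384) = 17652*(-124384/437953) = -2195626368/437953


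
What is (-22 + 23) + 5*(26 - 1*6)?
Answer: 101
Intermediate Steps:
(-22 + 23) + 5*(26 - 1*6) = 1 + 5*(26 - 6) = 1 + 5*20 = 1 + 100 = 101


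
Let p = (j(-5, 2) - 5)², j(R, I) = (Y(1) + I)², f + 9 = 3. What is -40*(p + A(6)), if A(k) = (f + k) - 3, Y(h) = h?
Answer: -520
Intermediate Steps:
f = -6 (f = -9 + 3 = -6)
A(k) = -9 + k (A(k) = (-6 + k) - 3 = -9 + k)
j(R, I) = (1 + I)²
p = 16 (p = ((1 + 2)² - 5)² = (3² - 5)² = (9 - 5)² = 4² = 16)
-40*(p + A(6)) = -40*(16 + (-9 + 6)) = -40*(16 - 3) = -40*13 = -520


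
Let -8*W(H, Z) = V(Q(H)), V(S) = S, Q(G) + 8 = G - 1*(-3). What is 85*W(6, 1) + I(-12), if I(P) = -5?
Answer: -125/8 ≈ -15.625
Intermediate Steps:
Q(G) = -5 + G (Q(G) = -8 + (G - 1*(-3)) = -8 + (G + 3) = -8 + (3 + G) = -5 + G)
W(H, Z) = 5/8 - H/8 (W(H, Z) = -(-5 + H)/8 = 5/8 - H/8)
85*W(6, 1) + I(-12) = 85*(5/8 - ⅛*6) - 5 = 85*(5/8 - ¾) - 5 = 85*(-⅛) - 5 = -85/8 - 5 = -125/8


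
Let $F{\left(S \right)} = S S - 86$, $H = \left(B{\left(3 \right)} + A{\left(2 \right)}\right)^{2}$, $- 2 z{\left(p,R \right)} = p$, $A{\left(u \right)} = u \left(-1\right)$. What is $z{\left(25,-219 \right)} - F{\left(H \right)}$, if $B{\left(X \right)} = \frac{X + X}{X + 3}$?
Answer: $\frac{145}{2} \approx 72.5$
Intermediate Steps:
$A{\left(u \right)} = - u$
$z{\left(p,R \right)} = - \frac{p}{2}$
$B{\left(X \right)} = \frac{2 X}{3 + X}$
$H = 1$ ($H = \left(2 \cdot 3 \frac{1}{3 + 3} - 2\right)^{2} = \left(2 \cdot 3 \cdot \frac{1}{6} - 2\right)^{2} = \left(1 - 2\right)^{2} = \left(-1\right)^{2} = 1$)
$F{\left(S \right)} = -86 + S^{2}$ ($F{\left(S \right)} = S^{2} - 86 = -86 + S^{2}$)
$z{\left(25,-219 \right)} - F{\left(H \right)} = \left(- \frac{1}{2}\right) 25 - \left(-86 + 1^{2}\right) = - \frac{25}{2} - \left(-86 + 1\right) = - \frac{25}{2} - -85 = - \frac{25}{2} + 85 = \frac{145}{2}$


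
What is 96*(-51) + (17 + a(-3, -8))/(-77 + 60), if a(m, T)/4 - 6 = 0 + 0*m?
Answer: -83273/17 ≈ -4898.4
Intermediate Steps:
a(m, T) = 24 (a(m, T) = 24 + 4*(0 + 0*m) = 24 + 4*(0 + 0) = 24 + 4*0 = 24 + 0 = 24)
96*(-51) + (17 + a(-3, -8))/(-77 + 60) = 96*(-51) + (17 + 24)/(-77 + 60) = -4896 + 41/(-17) = -4896 + 41*(-1/17) = -4896 - 41/17 = -83273/17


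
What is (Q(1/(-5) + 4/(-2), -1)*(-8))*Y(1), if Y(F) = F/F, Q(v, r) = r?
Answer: 8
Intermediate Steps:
Y(F) = 1
(Q(1/(-5) + 4/(-2), -1)*(-8))*Y(1) = -1*(-8)*1 = 8*1 = 8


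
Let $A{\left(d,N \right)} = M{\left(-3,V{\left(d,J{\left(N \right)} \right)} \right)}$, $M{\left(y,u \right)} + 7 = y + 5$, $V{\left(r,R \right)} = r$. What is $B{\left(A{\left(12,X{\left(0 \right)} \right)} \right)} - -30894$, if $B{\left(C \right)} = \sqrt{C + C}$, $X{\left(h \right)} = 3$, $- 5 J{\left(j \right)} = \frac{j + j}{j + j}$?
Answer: $30894 + i \sqrt{10} \approx 30894.0 + 3.1623 i$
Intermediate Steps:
$J{\left(j \right)} = - \frac{1}{5}$ ($J{\left(j \right)} = - \frac{\left(j + j\right) \frac{1}{j + j}}{5} = - \frac{2 j \frac{1}{2 j}}{5} = \left(- \frac{1}{5}\right) 1 = - \frac{1}{5}$)
$M{\left(y,u \right)} = -2 + y$ ($M{\left(y,u \right)} = -7 + \left(y + 5\right) = -7 + \left(5 + y\right) = -2 + y$)
$A{\left(d,N \right)} = -5$ ($A{\left(d,N \right)} = -2 - 3 = -5$)
$B{\left(C \right)} = \sqrt{2} \sqrt{C}$ ($B{\left(C \right)} = \sqrt{2 C} = \sqrt{2} \sqrt{C}$)
$B{\left(A{\left(12,X{\left(0 \right)} \right)} \right)} - -30894 = \sqrt{2} \sqrt{-5} - -30894 = \sqrt{2} i \sqrt{5} + 30894 = i \sqrt{10} + 30894 = 30894 + i \sqrt{10}$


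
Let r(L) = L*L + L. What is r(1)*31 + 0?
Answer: 62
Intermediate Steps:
r(L) = L + L² (r(L) = L² + L = L + L²)
r(1)*31 + 0 = (1*(1 + 1))*31 + 0 = (1*2)*31 + 0 = 2*31 + 0 = 62 + 0 = 62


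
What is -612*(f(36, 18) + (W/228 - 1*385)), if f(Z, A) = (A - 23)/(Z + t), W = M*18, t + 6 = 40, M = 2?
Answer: 31330422/133 ≈ 2.3557e+5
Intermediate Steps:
t = 34 (t = -6 + 40 = 34)
W = 36 (W = 2*18 = 36)
f(Z, A) = (-23 + A)/(34 + Z) (f(Z, A) = (A - 23)/(Z + 34) = (-23 + A)/(34 + Z))
-612*(f(36, 18) + (W/228 - 1*385)) = -612*((-23 + 18)/(34 + 36) + (36/228 - 1*385)) = -612*(-5/70 + (36*(1/228) - 385)) = -612*((1/70)*(-5) + (3/19 - 385)) = -612*(-1/14 - 7312/19) = -612*(-102387/266) = 31330422/133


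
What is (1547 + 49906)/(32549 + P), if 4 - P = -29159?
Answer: 51453/61712 ≈ 0.83376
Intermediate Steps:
P = 29163 (P = 4 - 1*(-29159) = 4 + 29159 = 29163)
(1547 + 49906)/(32549 + P) = (1547 + 49906)/(32549 + 29163) = 51453/61712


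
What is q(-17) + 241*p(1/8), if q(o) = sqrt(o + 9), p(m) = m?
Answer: 241/8 + 2*I*sqrt(2) ≈ 30.125 + 2.8284*I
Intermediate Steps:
q(o) = sqrt(9 + o)
q(-17) + 241*p(1/8) = sqrt(9 - 17) + 241/8 = sqrt(-8) + 241*(1/8) = 2*I*sqrt(2) + 241/8 = 241/8 + 2*I*sqrt(2)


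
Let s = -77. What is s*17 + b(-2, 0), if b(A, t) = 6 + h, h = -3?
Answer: -1306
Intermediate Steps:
b(A, t) = 3 (b(A, t) = 6 - 3 = 3)
s*17 + b(-2, 0) = -77*17 + 3 = -1309 + 3 = -1306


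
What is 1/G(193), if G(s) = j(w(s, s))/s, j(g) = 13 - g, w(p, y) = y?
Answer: -193/180 ≈ -1.0722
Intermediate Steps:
G(s) = (13 - s)/s
1/G(193) = 1/((13 - 1*193)/193) = 1/((13 - 193)/193) = 1/((1/193)*(-180)) = 1/(-180/193) = -193/180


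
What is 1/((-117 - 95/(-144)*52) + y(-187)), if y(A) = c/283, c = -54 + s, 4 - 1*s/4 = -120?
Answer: -10188/826579 ≈ -0.012325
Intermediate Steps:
s = 496 (s = 16 - 4*(-120) = 16 + 480 = 496)
c = 442 (c = -54 + 496 = 442)
y(A) = 442/283
1/((-117 - 95/(-144)*52) + y(-187)) = 1/((-117 - 95/(-144)*52) + 442/283) = 1/((-117 - 95*(-1/144)*52) + 442/283) = 1/((-117 + (95/144)*52) + 442/283) = 1/((-117 + 1235/36) + 442/283) = 1/(-2977/36 + 442/283) = 1/(-826579/10188) = -10188/826579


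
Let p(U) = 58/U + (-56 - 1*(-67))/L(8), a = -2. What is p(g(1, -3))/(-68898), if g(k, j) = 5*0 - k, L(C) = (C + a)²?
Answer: 2077/2480328 ≈ 0.00083739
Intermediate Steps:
L(C) = (-2 + C)² (L(C) = (C - 2)² = (-2 + C)²)
g(k, j) = -k (g(k, j) = 0 - k = -k)
p(U) = 11/36 + 58/U (p(U) = 58/U + (-56 - 1*(-67))/((-2 + 8)²) = 58/U + (-56 + 67)/(6²) = 58/U + 11/36 = 11/36 + 58/U)
p(g(1, -3))/(-68898) = (11/36 + 58/((-1*1)))/(-68898) = (11/36 + 58/(-1))*(-1/68898) = (11/36 + 58*(-1))*(-1/68898) = (11/36 - 58)*(-1/68898) = -2077/36*(-1/68898) = 2077/2480328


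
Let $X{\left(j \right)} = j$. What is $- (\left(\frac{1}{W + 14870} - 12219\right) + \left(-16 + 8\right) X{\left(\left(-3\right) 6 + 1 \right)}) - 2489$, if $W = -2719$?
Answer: $\frac{116576693}{12151} \approx 9594.0$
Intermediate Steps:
$- (\left(\frac{1}{W + 14870} - 12219\right) + \left(-16 + 8\right) X{\left(\left(-3\right) 6 + 1 \right)}) - 2489 = - (\left(\frac{1}{-2719 + 14870} - 12219\right) + \left(-16 + 8\right) \left(\left(-3\right) 6 + 1\right)) - 2489 = - (\left(\frac{1}{12151} - 12219\right) - 8 \left(-18 + 1\right)) - 2489 = - (\left(\frac{1}{12151} - 12219\right) - -136) - 2489 = - (- \frac{148473068}{12151} + 136) - 2489 = \left(-1\right) \left(- \frac{146820532}{12151}\right) - 2489 = \frac{146820532}{12151} - 2489 = \frac{116576693}{12151}$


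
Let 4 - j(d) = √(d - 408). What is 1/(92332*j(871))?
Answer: -1/10318101 - √463/41272404 ≈ -6.1827e-7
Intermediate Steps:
j(d) = 4 - √(-408 + d) (j(d) = 4 - √(d - 408) = 4 - √(-408 + d))
1/(92332*j(871)) = 1/(92332*(4 - √(-408 + 871))) = 1/(92332*(4 - √463))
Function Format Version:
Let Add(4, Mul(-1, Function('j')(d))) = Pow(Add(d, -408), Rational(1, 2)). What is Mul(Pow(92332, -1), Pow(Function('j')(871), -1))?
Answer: Add(Rational(-1, 10318101), Mul(Rational(-1, 41272404), Pow(463, Rational(1, 2)))) ≈ -6.1827e-7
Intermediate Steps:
Function('j')(d) = Add(4, Mul(-1, Pow(Add(-408, d), Rational(1, 2)))) (Function('j')(d) = Add(4, Mul(-1, Pow(Add(d, -408), Rational(1, 2)))) = Add(4, Mul(-1, Pow(Add(-408, d), Rational(1, 2)))))
Mul(Pow(92332, -1), Pow(Function('j')(871), -1)) = Mul(Pow(92332, -1), Pow(Add(4, Mul(-1, Pow(Add(-408, 871), Rational(1, 2)))), -1)) = Mul(Rational(1, 92332), Pow(Add(4, Mul(-1, Pow(463, Rational(1, 2)))), -1))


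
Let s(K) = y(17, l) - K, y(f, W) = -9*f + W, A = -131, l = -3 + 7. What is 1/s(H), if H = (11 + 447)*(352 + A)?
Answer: -1/101367 ≈ -9.8651e-6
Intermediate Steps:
l = 4
y(f, W) = W - 9*f
H = 101218 (H = (11 + 447)*(352 - 131) = 458*221 = 101218)
s(K) = -149 - K (s(K) = (4 - 9*17) - K = (4 - 153) - K = -149 - K)
1/s(H) = 1/(-149 - 1*101218) = 1/(-149 - 101218) = 1/(-101367) = -1/101367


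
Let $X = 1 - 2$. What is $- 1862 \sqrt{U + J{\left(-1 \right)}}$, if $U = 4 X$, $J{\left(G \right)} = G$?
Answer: $- 1862 i \sqrt{5} \approx - 4163.6 i$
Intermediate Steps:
$X = -1$ ($X = 1 - 2 = -1$)
$U = -4$ ($U = 4 \left(-1\right) = -4$)
$- 1862 \sqrt{U + J{\left(-1 \right)}} = - 1862 \sqrt{-4 - 1} = - 1862 \sqrt{-5} = - 1862 i \sqrt{5}$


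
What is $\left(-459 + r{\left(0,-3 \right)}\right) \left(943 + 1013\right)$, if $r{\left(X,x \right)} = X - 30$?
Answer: $-956484$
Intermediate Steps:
$r{\left(X,x \right)} = -30 + X$
$\left(-459 + r{\left(0,-3 \right)}\right) \left(943 + 1013\right) = \left(-459 + \left(-30 + 0\right)\right) \left(943 + 1013\right) = \left(-459 - 30\right) 1956 = \left(-489\right) 1956 = -956484$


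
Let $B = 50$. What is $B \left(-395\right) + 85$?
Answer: $-19665$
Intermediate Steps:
$B \left(-395\right) + 85 = 50 \left(-395\right) + 85 = -19750 + 85 = -19665$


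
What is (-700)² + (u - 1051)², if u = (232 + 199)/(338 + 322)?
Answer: 694010446441/435600 ≈ 1.5932e+6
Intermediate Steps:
u = 431/660 ≈ 0.65303
(-700)² + (u - 1051)² = (-700)² + (431/660 - 1051)² = 490000 + (-693229/660)² = 490000 + 480566446441/435600 = 694010446441/435600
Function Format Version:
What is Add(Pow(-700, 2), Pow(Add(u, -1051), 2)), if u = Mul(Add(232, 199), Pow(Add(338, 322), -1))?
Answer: Rational(694010446441, 435600) ≈ 1.5932e+6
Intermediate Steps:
u = Rational(431, 660) (u = Mul(431, Pow(660, -1)) = Mul(431, Rational(1, 660)) = Rational(431, 660) ≈ 0.65303)
Add(Pow(-700, 2), Pow(Add(u, -1051), 2)) = Add(Pow(-700, 2), Pow(Add(Rational(431, 660), -1051), 2)) = Add(490000, Pow(Rational(-693229, 660), 2)) = Add(490000, Rational(480566446441, 435600)) = Rational(694010446441, 435600)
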